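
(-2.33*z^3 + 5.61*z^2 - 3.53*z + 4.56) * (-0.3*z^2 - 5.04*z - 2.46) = 0.699*z^5 + 10.0602*z^4 - 21.4836*z^3 + 2.6226*z^2 - 14.2986*z - 11.2176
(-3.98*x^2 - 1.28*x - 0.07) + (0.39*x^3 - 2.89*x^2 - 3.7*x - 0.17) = 0.39*x^3 - 6.87*x^2 - 4.98*x - 0.24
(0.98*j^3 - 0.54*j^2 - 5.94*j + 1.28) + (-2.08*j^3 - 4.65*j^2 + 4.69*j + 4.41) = -1.1*j^3 - 5.19*j^2 - 1.25*j + 5.69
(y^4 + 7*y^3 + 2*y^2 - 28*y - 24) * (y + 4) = y^5 + 11*y^4 + 30*y^3 - 20*y^2 - 136*y - 96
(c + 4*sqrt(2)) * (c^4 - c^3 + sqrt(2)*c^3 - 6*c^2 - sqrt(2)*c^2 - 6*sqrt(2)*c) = c^5 - c^4 + 5*sqrt(2)*c^4 - 5*sqrt(2)*c^3 + 2*c^3 - 30*sqrt(2)*c^2 - 8*c^2 - 48*c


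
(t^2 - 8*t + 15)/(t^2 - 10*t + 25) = (t - 3)/(t - 5)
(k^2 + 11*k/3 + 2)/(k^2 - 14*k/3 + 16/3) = (3*k^2 + 11*k + 6)/(3*k^2 - 14*k + 16)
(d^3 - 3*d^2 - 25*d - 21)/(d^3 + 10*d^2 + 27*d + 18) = (d - 7)/(d + 6)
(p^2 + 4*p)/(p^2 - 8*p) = (p + 4)/(p - 8)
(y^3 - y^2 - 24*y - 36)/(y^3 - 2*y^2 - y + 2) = (y^3 - y^2 - 24*y - 36)/(y^3 - 2*y^2 - y + 2)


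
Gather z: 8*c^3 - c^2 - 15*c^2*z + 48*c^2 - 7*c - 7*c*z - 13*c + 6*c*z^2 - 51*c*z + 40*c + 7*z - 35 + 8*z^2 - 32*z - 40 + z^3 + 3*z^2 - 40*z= 8*c^3 + 47*c^2 + 20*c + z^3 + z^2*(6*c + 11) + z*(-15*c^2 - 58*c - 65) - 75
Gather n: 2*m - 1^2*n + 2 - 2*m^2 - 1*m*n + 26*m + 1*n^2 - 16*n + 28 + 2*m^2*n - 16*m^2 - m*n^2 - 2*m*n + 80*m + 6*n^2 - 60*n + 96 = -18*m^2 + 108*m + n^2*(7 - m) + n*(2*m^2 - 3*m - 77) + 126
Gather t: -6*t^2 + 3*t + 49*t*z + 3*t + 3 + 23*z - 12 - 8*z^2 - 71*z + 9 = -6*t^2 + t*(49*z + 6) - 8*z^2 - 48*z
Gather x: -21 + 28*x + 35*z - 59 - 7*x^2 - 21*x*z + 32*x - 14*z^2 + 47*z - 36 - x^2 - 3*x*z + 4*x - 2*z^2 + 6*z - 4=-8*x^2 + x*(64 - 24*z) - 16*z^2 + 88*z - 120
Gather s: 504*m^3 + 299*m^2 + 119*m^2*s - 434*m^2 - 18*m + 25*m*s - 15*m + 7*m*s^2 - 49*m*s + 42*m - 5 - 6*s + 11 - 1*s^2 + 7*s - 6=504*m^3 - 135*m^2 + 9*m + s^2*(7*m - 1) + s*(119*m^2 - 24*m + 1)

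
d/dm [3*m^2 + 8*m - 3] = 6*m + 8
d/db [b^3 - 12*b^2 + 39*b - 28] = 3*b^2 - 24*b + 39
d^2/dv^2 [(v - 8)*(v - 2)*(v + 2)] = 6*v - 16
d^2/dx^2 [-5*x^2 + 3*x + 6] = -10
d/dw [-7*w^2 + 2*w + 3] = 2 - 14*w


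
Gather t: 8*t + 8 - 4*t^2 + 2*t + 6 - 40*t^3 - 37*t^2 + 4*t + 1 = -40*t^3 - 41*t^2 + 14*t + 15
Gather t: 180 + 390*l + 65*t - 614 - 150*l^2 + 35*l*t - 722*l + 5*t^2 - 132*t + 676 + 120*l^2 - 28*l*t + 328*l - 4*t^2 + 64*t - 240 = -30*l^2 - 4*l + t^2 + t*(7*l - 3) + 2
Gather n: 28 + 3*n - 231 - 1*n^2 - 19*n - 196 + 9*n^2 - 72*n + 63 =8*n^2 - 88*n - 336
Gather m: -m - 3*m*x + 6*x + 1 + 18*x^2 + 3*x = m*(-3*x - 1) + 18*x^2 + 9*x + 1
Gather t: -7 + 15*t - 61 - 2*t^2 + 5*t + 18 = -2*t^2 + 20*t - 50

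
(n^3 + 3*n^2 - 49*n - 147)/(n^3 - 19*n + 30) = (n^3 + 3*n^2 - 49*n - 147)/(n^3 - 19*n + 30)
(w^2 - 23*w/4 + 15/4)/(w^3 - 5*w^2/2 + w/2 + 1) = (4*w^2 - 23*w + 15)/(2*(2*w^3 - 5*w^2 + w + 2))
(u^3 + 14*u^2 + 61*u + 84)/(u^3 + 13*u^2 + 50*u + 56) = (u + 3)/(u + 2)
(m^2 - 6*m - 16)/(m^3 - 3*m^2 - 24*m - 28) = (m - 8)/(m^2 - 5*m - 14)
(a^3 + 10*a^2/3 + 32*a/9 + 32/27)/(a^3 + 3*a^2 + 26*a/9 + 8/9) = (a + 4/3)/(a + 1)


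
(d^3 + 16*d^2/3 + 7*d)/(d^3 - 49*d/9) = 3*(d + 3)/(3*d - 7)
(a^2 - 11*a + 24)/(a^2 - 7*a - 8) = (a - 3)/(a + 1)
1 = 1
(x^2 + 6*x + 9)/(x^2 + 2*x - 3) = (x + 3)/(x - 1)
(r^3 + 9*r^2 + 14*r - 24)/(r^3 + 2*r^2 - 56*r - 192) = (r - 1)/(r - 8)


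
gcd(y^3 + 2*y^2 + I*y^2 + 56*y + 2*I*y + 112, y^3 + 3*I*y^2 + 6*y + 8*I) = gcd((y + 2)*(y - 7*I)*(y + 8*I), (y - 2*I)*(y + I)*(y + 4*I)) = 1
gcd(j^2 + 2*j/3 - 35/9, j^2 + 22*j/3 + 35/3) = j + 7/3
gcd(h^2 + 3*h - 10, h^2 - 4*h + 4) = h - 2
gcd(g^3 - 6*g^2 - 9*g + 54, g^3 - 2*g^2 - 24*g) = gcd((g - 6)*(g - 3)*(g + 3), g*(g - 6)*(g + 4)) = g - 6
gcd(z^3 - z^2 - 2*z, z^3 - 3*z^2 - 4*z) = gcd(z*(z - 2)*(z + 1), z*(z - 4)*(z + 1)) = z^2 + z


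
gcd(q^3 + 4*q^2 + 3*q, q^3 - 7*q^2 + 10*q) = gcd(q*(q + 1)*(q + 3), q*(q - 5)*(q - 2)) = q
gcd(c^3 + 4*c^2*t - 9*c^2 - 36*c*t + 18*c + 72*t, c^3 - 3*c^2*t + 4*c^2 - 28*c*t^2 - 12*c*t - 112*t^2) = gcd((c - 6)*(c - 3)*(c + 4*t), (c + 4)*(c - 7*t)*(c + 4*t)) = c + 4*t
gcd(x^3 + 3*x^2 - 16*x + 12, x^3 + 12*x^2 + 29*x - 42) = x^2 + 5*x - 6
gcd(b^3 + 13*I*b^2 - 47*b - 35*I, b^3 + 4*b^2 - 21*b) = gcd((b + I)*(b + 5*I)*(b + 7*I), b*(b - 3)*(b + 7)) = 1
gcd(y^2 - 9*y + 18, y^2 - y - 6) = y - 3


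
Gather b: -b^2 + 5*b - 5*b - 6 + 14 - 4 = 4 - b^2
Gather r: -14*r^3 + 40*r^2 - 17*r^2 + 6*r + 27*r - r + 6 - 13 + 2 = -14*r^3 + 23*r^2 + 32*r - 5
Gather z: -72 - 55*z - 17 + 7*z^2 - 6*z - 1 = 7*z^2 - 61*z - 90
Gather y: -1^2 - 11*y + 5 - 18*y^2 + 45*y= -18*y^2 + 34*y + 4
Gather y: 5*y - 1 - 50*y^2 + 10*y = -50*y^2 + 15*y - 1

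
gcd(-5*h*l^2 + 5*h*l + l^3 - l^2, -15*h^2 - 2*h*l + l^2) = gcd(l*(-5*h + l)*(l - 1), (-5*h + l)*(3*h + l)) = 5*h - l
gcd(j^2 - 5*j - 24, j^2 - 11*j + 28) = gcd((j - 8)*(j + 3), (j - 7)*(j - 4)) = 1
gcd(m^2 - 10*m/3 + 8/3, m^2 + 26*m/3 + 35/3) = 1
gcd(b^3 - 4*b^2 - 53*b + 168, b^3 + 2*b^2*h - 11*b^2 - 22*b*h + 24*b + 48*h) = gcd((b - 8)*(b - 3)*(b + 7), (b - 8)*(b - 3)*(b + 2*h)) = b^2 - 11*b + 24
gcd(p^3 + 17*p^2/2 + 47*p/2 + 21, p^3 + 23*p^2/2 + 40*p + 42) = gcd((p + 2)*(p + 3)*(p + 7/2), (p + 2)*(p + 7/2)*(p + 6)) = p^2 + 11*p/2 + 7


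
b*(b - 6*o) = b^2 - 6*b*o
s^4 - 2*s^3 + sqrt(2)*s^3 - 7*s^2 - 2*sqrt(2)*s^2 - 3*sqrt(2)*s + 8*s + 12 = (s - 3)*(s + 1)*(s - sqrt(2))*(s + 2*sqrt(2))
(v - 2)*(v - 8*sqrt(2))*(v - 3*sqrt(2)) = v^3 - 11*sqrt(2)*v^2 - 2*v^2 + 22*sqrt(2)*v + 48*v - 96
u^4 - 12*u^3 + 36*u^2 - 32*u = u*(u - 8)*(u - 2)^2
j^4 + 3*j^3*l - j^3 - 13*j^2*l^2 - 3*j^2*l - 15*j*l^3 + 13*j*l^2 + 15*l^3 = (j - 1)*(j - 3*l)*(j + l)*(j + 5*l)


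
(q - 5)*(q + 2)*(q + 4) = q^3 + q^2 - 22*q - 40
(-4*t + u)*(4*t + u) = -16*t^2 + u^2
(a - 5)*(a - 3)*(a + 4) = a^3 - 4*a^2 - 17*a + 60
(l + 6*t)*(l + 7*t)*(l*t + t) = l^3*t + 13*l^2*t^2 + l^2*t + 42*l*t^3 + 13*l*t^2 + 42*t^3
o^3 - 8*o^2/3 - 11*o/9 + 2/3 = (o - 3)*(o - 1/3)*(o + 2/3)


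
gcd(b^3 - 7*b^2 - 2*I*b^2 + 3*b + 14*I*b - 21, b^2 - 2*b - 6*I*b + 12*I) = 1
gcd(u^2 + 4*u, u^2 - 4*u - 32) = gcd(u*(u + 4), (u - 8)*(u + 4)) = u + 4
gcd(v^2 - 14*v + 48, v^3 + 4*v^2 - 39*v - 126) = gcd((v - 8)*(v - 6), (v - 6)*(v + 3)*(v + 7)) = v - 6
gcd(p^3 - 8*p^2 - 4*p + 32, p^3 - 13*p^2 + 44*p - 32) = p - 8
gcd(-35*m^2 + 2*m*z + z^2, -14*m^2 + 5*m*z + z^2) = 7*m + z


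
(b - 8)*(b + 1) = b^2 - 7*b - 8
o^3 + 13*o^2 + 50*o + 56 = (o + 2)*(o + 4)*(o + 7)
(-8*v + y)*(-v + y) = 8*v^2 - 9*v*y + y^2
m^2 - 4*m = m*(m - 4)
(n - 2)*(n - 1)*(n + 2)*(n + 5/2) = n^4 + 3*n^3/2 - 13*n^2/2 - 6*n + 10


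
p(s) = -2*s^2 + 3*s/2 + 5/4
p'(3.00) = -10.50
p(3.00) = -12.25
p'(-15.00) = 61.50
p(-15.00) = -471.25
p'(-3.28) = 14.62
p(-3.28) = -25.19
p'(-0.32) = 2.78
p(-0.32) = 0.57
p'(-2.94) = 13.26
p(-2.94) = -20.45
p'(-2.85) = 12.90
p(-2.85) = -19.27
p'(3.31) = -11.74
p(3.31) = -15.70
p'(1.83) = -5.82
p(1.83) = -2.70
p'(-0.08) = 1.82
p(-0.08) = 1.12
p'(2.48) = -8.42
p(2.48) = -7.33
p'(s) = 3/2 - 4*s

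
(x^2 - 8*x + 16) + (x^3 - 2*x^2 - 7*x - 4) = x^3 - x^2 - 15*x + 12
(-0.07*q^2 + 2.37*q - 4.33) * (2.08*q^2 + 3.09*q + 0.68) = -0.1456*q^4 + 4.7133*q^3 - 1.7307*q^2 - 11.7681*q - 2.9444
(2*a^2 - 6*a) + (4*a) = 2*a^2 - 2*a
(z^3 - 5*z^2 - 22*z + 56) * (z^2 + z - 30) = z^5 - 4*z^4 - 57*z^3 + 184*z^2 + 716*z - 1680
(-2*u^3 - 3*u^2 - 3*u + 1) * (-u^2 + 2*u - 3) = 2*u^5 - u^4 + 3*u^3 + 2*u^2 + 11*u - 3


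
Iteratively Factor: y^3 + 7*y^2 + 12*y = (y + 4)*(y^2 + 3*y) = (y + 3)*(y + 4)*(y)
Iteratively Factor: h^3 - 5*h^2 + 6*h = (h)*(h^2 - 5*h + 6) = h*(h - 2)*(h - 3)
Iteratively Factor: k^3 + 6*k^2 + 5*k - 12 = (k - 1)*(k^2 + 7*k + 12) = (k - 1)*(k + 3)*(k + 4)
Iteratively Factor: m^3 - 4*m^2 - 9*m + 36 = (m + 3)*(m^2 - 7*m + 12) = (m - 4)*(m + 3)*(m - 3)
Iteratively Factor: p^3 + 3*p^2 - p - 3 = (p + 1)*(p^2 + 2*p - 3) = (p + 1)*(p + 3)*(p - 1)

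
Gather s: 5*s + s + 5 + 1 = 6*s + 6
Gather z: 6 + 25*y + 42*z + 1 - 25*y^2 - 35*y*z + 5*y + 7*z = -25*y^2 + 30*y + z*(49 - 35*y) + 7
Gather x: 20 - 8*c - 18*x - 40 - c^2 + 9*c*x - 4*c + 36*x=-c^2 - 12*c + x*(9*c + 18) - 20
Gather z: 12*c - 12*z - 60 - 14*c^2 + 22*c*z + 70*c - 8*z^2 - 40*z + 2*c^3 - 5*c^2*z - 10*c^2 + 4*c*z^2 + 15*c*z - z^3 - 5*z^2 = 2*c^3 - 24*c^2 + 82*c - z^3 + z^2*(4*c - 13) + z*(-5*c^2 + 37*c - 52) - 60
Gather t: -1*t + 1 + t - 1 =0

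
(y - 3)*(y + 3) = y^2 - 9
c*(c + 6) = c^2 + 6*c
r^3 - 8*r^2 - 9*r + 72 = (r - 8)*(r - 3)*(r + 3)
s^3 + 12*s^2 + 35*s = s*(s + 5)*(s + 7)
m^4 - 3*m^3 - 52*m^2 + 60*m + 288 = (m - 8)*(m - 3)*(m + 2)*(m + 6)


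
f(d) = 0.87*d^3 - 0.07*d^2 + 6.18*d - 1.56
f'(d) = 2.61*d^2 - 0.14*d + 6.18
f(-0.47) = -4.57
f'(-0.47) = 6.82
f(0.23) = -0.13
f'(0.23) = 6.29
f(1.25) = 7.75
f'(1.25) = 10.08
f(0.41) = 1.02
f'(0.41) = 6.56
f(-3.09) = -46.99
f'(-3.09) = 31.53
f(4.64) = 112.52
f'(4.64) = 61.72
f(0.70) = 3.03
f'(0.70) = 7.36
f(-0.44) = -4.37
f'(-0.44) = 6.75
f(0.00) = -1.56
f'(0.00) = 6.18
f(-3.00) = -44.22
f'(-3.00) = 30.09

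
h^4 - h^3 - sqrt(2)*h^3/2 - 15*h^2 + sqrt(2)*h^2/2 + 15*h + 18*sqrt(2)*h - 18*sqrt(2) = (h - 1)*(h - 2*sqrt(2))*(h - 3*sqrt(2)/2)*(h + 3*sqrt(2))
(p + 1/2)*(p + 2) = p^2 + 5*p/2 + 1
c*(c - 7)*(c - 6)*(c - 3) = c^4 - 16*c^3 + 81*c^2 - 126*c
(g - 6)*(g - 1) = g^2 - 7*g + 6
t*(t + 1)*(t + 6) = t^3 + 7*t^2 + 6*t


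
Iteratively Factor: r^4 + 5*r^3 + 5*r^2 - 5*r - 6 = (r + 2)*(r^3 + 3*r^2 - r - 3) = (r + 2)*(r + 3)*(r^2 - 1) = (r + 1)*(r + 2)*(r + 3)*(r - 1)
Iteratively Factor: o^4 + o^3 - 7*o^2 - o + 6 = (o - 1)*(o^3 + 2*o^2 - 5*o - 6) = (o - 2)*(o - 1)*(o^2 + 4*o + 3) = (o - 2)*(o - 1)*(o + 3)*(o + 1)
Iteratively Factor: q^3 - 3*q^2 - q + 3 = (q - 3)*(q^2 - 1) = (q - 3)*(q + 1)*(q - 1)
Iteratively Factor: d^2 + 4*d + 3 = (d + 3)*(d + 1)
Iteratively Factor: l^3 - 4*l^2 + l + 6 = (l - 3)*(l^2 - l - 2) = (l - 3)*(l - 2)*(l + 1)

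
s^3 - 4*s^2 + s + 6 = (s - 3)*(s - 2)*(s + 1)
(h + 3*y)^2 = h^2 + 6*h*y + 9*y^2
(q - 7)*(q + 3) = q^2 - 4*q - 21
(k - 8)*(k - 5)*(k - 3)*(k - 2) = k^4 - 18*k^3 + 111*k^2 - 278*k + 240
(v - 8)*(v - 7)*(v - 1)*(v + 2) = v^4 - 14*v^3 + 39*v^2 + 86*v - 112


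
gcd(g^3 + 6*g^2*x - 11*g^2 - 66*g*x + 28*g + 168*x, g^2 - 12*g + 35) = g - 7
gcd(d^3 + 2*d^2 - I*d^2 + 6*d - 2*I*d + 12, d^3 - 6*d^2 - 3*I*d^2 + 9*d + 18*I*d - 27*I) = d - 3*I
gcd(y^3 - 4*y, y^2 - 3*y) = y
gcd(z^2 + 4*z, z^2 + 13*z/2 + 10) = z + 4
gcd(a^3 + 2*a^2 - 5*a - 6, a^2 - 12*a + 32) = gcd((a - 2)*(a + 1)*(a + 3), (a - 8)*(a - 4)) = 1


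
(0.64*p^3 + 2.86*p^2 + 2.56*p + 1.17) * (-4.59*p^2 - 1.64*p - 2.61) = -2.9376*p^5 - 14.177*p^4 - 18.1112*p^3 - 17.0333*p^2 - 8.6004*p - 3.0537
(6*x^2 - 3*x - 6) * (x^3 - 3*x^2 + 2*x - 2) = 6*x^5 - 21*x^4 + 15*x^3 - 6*x + 12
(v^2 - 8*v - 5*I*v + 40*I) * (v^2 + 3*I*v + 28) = v^4 - 8*v^3 - 2*I*v^3 + 43*v^2 + 16*I*v^2 - 344*v - 140*I*v + 1120*I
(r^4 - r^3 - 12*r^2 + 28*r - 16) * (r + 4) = r^5 + 3*r^4 - 16*r^3 - 20*r^2 + 96*r - 64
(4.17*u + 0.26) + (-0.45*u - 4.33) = 3.72*u - 4.07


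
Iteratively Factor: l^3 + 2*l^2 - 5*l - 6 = (l + 3)*(l^2 - l - 2) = (l - 2)*(l + 3)*(l + 1)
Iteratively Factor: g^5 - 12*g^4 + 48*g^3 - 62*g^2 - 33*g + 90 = (g - 3)*(g^4 - 9*g^3 + 21*g^2 + g - 30) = (g - 3)*(g - 2)*(g^3 - 7*g^2 + 7*g + 15) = (g - 5)*(g - 3)*(g - 2)*(g^2 - 2*g - 3) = (g - 5)*(g - 3)*(g - 2)*(g + 1)*(g - 3)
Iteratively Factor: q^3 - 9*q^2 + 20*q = (q - 5)*(q^2 - 4*q) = q*(q - 5)*(q - 4)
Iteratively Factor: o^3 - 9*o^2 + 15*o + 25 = (o - 5)*(o^2 - 4*o - 5) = (o - 5)*(o + 1)*(o - 5)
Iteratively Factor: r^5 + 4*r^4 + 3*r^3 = (r)*(r^4 + 4*r^3 + 3*r^2) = r^2*(r^3 + 4*r^2 + 3*r) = r^2*(r + 1)*(r^2 + 3*r) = r^2*(r + 1)*(r + 3)*(r)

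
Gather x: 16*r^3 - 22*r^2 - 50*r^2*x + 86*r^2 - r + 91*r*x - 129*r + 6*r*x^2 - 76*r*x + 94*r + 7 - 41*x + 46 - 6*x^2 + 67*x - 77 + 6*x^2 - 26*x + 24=16*r^3 + 64*r^2 + 6*r*x^2 - 36*r + x*(-50*r^2 + 15*r)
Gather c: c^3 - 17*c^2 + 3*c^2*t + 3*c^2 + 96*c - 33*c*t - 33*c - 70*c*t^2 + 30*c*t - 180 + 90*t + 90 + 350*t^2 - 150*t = c^3 + c^2*(3*t - 14) + c*(-70*t^2 - 3*t + 63) + 350*t^2 - 60*t - 90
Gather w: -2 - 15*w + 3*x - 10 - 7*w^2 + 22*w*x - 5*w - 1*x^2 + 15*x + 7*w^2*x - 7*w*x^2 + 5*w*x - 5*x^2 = w^2*(7*x - 7) + w*(-7*x^2 + 27*x - 20) - 6*x^2 + 18*x - 12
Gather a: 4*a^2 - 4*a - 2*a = 4*a^2 - 6*a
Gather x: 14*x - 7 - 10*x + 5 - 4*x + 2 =0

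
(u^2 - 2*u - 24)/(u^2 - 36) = (u + 4)/(u + 6)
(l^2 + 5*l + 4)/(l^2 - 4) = (l^2 + 5*l + 4)/(l^2 - 4)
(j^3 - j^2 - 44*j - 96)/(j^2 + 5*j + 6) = (j^2 - 4*j - 32)/(j + 2)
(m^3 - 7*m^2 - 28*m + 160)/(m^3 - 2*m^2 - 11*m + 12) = (m^2 - 3*m - 40)/(m^2 + 2*m - 3)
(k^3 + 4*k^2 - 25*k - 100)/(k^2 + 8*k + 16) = (k^2 - 25)/(k + 4)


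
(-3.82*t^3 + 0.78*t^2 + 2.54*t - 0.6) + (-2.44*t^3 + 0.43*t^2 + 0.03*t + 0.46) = -6.26*t^3 + 1.21*t^2 + 2.57*t - 0.14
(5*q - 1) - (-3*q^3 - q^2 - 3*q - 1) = 3*q^3 + q^2 + 8*q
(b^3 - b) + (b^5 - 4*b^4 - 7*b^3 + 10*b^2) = b^5 - 4*b^4 - 6*b^3 + 10*b^2 - b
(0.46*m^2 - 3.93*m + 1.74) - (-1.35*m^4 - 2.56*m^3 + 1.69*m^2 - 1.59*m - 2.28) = 1.35*m^4 + 2.56*m^3 - 1.23*m^2 - 2.34*m + 4.02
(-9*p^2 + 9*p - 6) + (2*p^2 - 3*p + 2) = -7*p^2 + 6*p - 4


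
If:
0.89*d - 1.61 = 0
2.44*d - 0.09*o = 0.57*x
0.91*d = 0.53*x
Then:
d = 1.81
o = 29.37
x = 3.11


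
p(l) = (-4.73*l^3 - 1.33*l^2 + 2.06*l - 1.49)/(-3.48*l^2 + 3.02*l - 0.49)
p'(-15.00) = 1.36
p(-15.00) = -18.86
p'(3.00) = 1.22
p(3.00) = 5.93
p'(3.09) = 1.23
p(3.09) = 6.04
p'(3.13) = 1.23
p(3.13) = 6.09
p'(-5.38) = 1.35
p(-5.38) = -5.84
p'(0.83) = -38.61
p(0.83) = 8.93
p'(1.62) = 0.32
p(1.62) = 4.60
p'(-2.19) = 1.33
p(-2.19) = -1.57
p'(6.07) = 1.34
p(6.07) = 9.93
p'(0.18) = 582.01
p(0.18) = 20.12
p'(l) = (6.96*l - 3.02)*(-4.73*l^3 - 1.33*l^2 + 2.06*l - 1.49)/(-3.48*l^2 + 3.02*l - 0.49)^2 + (-14.19*l^2 - 2.66*l + 2.06)/(-3.48*l^2 + 3.02*l - 0.49)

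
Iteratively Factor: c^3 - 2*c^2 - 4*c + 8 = (c - 2)*(c^2 - 4) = (c - 2)*(c + 2)*(c - 2)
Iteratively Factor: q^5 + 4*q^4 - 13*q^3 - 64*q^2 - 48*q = (q + 4)*(q^4 - 13*q^2 - 12*q) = (q + 3)*(q + 4)*(q^3 - 3*q^2 - 4*q) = (q + 1)*(q + 3)*(q + 4)*(q^2 - 4*q) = q*(q + 1)*(q + 3)*(q + 4)*(q - 4)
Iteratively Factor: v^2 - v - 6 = (v + 2)*(v - 3)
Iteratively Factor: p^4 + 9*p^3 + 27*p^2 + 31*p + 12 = (p + 4)*(p^3 + 5*p^2 + 7*p + 3) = (p + 3)*(p + 4)*(p^2 + 2*p + 1) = (p + 1)*(p + 3)*(p + 4)*(p + 1)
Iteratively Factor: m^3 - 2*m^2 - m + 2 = (m - 1)*(m^2 - m - 2) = (m - 1)*(m + 1)*(m - 2)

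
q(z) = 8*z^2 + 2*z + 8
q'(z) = 16*z + 2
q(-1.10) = 15.48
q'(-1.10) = -15.60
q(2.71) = 72.17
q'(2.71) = 45.36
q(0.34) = 9.60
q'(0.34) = 7.44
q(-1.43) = 21.50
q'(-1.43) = -20.88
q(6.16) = 323.88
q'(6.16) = 100.56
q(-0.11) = 7.88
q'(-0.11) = 0.24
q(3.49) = 112.42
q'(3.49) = 57.84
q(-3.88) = 120.68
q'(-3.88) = -60.08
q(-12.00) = 1136.00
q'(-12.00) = -190.00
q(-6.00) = 284.00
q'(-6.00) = -94.00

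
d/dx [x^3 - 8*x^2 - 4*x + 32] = 3*x^2 - 16*x - 4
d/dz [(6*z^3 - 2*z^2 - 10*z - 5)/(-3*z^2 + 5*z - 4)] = (-18*z^4 + 60*z^3 - 112*z^2 - 14*z + 65)/(9*z^4 - 30*z^3 + 49*z^2 - 40*z + 16)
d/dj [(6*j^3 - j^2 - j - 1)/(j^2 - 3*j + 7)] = 2*(3*j^4 - 18*j^3 + 65*j^2 - 6*j - 5)/(j^4 - 6*j^3 + 23*j^2 - 42*j + 49)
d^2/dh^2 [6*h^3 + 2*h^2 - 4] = 36*h + 4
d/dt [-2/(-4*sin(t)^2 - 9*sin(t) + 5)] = -2*(8*sin(t) + 9)*cos(t)/(4*sin(t)^2 + 9*sin(t) - 5)^2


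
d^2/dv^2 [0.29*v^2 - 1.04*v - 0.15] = 0.580000000000000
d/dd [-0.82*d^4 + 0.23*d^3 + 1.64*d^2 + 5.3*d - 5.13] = -3.28*d^3 + 0.69*d^2 + 3.28*d + 5.3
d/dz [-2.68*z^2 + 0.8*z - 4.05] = 0.8 - 5.36*z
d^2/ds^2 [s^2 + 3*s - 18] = 2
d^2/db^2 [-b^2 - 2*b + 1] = -2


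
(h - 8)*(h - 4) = h^2 - 12*h + 32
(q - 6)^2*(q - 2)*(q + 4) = q^4 - 10*q^3 + 4*q^2 + 168*q - 288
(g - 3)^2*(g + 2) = g^3 - 4*g^2 - 3*g + 18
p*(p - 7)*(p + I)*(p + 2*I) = p^4 - 7*p^3 + 3*I*p^3 - 2*p^2 - 21*I*p^2 + 14*p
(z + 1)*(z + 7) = z^2 + 8*z + 7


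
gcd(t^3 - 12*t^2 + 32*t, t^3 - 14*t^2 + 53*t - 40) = t - 8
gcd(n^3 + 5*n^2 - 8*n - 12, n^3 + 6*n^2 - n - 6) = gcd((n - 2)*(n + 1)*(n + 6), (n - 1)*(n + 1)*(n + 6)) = n^2 + 7*n + 6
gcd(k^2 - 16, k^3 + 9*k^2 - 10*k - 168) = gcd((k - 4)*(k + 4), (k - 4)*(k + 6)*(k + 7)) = k - 4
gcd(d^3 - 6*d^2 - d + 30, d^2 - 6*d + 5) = d - 5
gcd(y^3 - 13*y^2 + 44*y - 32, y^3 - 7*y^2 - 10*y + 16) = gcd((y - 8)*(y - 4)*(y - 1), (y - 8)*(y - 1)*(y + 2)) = y^2 - 9*y + 8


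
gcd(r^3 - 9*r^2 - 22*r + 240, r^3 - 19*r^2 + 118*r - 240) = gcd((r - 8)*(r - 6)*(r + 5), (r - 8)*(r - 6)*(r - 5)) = r^2 - 14*r + 48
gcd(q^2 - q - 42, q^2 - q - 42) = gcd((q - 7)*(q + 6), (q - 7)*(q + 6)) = q^2 - q - 42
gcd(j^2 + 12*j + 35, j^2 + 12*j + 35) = j^2 + 12*j + 35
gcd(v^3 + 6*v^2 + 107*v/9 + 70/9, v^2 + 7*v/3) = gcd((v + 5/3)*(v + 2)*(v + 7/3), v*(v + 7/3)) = v + 7/3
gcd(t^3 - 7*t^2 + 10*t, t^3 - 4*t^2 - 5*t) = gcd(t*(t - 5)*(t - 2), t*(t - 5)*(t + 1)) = t^2 - 5*t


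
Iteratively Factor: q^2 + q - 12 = (q + 4)*(q - 3)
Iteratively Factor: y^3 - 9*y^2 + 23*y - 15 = (y - 1)*(y^2 - 8*y + 15) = (y - 3)*(y - 1)*(y - 5)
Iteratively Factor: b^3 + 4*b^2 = (b)*(b^2 + 4*b) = b*(b + 4)*(b)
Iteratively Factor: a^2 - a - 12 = (a + 3)*(a - 4)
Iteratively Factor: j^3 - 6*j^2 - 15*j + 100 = (j - 5)*(j^2 - j - 20) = (j - 5)*(j + 4)*(j - 5)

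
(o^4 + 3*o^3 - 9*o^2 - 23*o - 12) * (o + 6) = o^5 + 9*o^4 + 9*o^3 - 77*o^2 - 150*o - 72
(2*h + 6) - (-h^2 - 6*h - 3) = h^2 + 8*h + 9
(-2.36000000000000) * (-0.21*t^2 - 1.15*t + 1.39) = 0.4956*t^2 + 2.714*t - 3.2804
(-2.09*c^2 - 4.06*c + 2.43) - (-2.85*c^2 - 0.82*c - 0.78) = 0.76*c^2 - 3.24*c + 3.21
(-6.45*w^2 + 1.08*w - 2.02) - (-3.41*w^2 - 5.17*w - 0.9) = -3.04*w^2 + 6.25*w - 1.12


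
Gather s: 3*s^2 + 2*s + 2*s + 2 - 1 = 3*s^2 + 4*s + 1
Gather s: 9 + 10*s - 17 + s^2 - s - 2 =s^2 + 9*s - 10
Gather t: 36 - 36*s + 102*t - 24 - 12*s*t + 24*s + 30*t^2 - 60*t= -12*s + 30*t^2 + t*(42 - 12*s) + 12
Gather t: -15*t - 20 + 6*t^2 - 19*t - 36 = 6*t^2 - 34*t - 56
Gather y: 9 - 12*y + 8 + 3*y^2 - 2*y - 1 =3*y^2 - 14*y + 16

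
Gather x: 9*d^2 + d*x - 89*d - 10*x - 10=9*d^2 - 89*d + x*(d - 10) - 10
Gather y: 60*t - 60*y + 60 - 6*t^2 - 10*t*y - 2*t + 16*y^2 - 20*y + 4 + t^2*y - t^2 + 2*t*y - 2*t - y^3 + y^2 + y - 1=-7*t^2 + 56*t - y^3 + 17*y^2 + y*(t^2 - 8*t - 79) + 63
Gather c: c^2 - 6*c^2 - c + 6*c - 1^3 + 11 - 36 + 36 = -5*c^2 + 5*c + 10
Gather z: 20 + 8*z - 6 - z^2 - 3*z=-z^2 + 5*z + 14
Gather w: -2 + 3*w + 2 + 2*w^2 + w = 2*w^2 + 4*w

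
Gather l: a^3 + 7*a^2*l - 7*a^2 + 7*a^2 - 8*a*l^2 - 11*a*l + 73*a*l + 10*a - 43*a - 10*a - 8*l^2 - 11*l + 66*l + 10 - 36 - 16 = a^3 - 43*a + l^2*(-8*a - 8) + l*(7*a^2 + 62*a + 55) - 42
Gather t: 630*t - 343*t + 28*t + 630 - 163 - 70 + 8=315*t + 405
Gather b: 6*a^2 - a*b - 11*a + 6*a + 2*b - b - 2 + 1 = 6*a^2 - 5*a + b*(1 - a) - 1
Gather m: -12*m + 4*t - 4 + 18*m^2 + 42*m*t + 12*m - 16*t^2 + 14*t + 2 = 18*m^2 + 42*m*t - 16*t^2 + 18*t - 2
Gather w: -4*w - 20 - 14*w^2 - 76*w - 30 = -14*w^2 - 80*w - 50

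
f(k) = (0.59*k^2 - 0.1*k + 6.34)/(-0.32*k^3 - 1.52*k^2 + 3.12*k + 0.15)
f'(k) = (1.18*k - 0.1)/(-0.32*k^3 - 1.52*k^2 + 3.12*k + 0.15) + (0.59*k^2 - 0.1*k + 6.34)*(0.96*k^2 + 3.04*k - 3.12)/(-0.32*k^3 - 1.52*k^2 + 3.12*k + 0.15)^2 = (0.1888*k^4 - 0.064*k^3 + 7.7752*k^2 + 19.4506*k - 19.7958)/(0.1024*k^6 + 0.9728*k^5 + 0.3136*k^4 - 9.5808*k^3 + 9.2784*k^2 + 0.936*k + 0.0225)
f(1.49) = 20.51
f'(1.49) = 203.13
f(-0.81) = -2.12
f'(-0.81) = -2.95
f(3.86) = -0.51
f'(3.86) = 0.25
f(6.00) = -0.26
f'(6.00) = 0.06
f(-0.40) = -4.90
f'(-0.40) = -15.09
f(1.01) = 4.81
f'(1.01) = 3.92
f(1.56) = 73.78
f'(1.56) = 2845.01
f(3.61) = -0.58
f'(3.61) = 0.33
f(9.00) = -0.16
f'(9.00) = 0.02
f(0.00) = 42.27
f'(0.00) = -879.81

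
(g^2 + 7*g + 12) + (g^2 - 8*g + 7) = 2*g^2 - g + 19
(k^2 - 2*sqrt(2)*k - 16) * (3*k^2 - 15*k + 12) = 3*k^4 - 15*k^3 - 6*sqrt(2)*k^3 - 36*k^2 + 30*sqrt(2)*k^2 - 24*sqrt(2)*k + 240*k - 192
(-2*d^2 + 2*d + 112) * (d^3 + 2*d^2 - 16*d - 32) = -2*d^5 - 2*d^4 + 148*d^3 + 256*d^2 - 1856*d - 3584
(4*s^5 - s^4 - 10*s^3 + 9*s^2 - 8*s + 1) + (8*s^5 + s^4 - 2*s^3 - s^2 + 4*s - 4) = 12*s^5 - 12*s^3 + 8*s^2 - 4*s - 3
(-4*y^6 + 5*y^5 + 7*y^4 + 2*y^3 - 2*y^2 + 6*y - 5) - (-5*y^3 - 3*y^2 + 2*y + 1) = -4*y^6 + 5*y^5 + 7*y^4 + 7*y^3 + y^2 + 4*y - 6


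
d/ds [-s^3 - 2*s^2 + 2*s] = -3*s^2 - 4*s + 2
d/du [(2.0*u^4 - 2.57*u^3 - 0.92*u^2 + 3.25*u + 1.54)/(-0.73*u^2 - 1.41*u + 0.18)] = (-2.92*u^5 - 6.5839*u^4 + 8.6874*u^3 + 2.2819*u^2 + 1.9172*u + 2.7564)/(0.5329*u^4 + 2.0586*u^3 + 1.7253*u^2 - 0.5076*u + 0.0324)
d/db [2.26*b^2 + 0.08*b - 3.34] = 4.52*b + 0.08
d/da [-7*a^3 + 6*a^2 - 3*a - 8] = -21*a^2 + 12*a - 3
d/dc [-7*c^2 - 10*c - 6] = -14*c - 10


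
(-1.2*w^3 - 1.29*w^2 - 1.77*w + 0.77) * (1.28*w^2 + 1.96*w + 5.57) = -1.536*w^5 - 4.0032*w^4 - 11.478*w^3 - 9.6689*w^2 - 8.3497*w + 4.2889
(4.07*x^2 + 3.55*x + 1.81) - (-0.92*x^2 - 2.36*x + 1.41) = 4.99*x^2 + 5.91*x + 0.4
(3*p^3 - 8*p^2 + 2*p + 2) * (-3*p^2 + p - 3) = -9*p^5 + 27*p^4 - 23*p^3 + 20*p^2 - 4*p - 6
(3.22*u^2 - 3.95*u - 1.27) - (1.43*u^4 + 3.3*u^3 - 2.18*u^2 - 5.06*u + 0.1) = -1.43*u^4 - 3.3*u^3 + 5.4*u^2 + 1.11*u - 1.37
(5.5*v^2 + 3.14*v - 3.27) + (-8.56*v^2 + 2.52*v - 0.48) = -3.06*v^2 + 5.66*v - 3.75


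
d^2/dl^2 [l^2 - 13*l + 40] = 2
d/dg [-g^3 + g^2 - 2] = g*(2 - 3*g)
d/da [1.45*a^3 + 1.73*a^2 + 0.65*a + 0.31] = 4.35*a^2 + 3.46*a + 0.65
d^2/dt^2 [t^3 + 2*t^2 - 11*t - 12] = 6*t + 4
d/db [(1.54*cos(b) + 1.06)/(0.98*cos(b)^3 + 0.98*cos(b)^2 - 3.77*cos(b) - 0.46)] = (3.0184*cos(b)^3 + 4.6256*cos(b)^2 + 2.0776*cos(b) - 3.2878)*sin(b)/(0.9604*cos(b)^6 + 1.9208*cos(b)^5 - 6.4288*cos(b)^4 - 8.2908*cos(b)^3 + 13.3113*cos(b)^2 + 3.4684*cos(b) + 0.2116)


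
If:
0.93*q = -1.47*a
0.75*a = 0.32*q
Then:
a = 0.00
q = 0.00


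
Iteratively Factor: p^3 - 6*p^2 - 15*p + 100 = (p + 4)*(p^2 - 10*p + 25) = (p - 5)*(p + 4)*(p - 5)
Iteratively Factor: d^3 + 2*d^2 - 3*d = (d - 1)*(d^2 + 3*d) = (d - 1)*(d + 3)*(d)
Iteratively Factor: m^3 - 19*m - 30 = (m - 5)*(m^2 + 5*m + 6) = (m - 5)*(m + 2)*(m + 3)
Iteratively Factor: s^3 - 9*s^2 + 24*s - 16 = (s - 1)*(s^2 - 8*s + 16) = (s - 4)*(s - 1)*(s - 4)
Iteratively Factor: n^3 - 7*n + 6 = (n + 3)*(n^2 - 3*n + 2) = (n - 2)*(n + 3)*(n - 1)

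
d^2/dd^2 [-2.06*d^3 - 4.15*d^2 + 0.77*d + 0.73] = -12.36*d - 8.3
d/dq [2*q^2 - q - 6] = 4*q - 1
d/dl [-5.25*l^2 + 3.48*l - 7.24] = 3.48 - 10.5*l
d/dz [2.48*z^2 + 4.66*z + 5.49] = 4.96*z + 4.66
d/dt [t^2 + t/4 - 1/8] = 2*t + 1/4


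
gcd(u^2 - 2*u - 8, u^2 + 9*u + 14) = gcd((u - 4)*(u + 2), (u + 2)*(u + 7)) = u + 2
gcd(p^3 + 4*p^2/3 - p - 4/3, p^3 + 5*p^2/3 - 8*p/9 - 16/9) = p^2 + p/3 - 4/3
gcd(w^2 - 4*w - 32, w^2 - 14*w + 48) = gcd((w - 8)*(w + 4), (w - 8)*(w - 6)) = w - 8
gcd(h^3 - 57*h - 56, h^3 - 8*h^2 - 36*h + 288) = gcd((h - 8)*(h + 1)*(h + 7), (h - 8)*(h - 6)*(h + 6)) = h - 8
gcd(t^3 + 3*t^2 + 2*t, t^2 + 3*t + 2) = t^2 + 3*t + 2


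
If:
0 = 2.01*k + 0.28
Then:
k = -0.14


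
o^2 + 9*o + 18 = (o + 3)*(o + 6)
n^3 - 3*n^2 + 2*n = n*(n - 2)*(n - 1)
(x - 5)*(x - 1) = x^2 - 6*x + 5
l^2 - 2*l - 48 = (l - 8)*(l + 6)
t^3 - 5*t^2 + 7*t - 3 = (t - 3)*(t - 1)^2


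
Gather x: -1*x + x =0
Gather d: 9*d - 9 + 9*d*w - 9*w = d*(9*w + 9) - 9*w - 9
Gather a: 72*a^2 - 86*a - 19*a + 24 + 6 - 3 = 72*a^2 - 105*a + 27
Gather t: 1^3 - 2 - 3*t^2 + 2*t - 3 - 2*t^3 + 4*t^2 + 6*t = -2*t^3 + t^2 + 8*t - 4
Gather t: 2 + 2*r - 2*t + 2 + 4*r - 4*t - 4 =6*r - 6*t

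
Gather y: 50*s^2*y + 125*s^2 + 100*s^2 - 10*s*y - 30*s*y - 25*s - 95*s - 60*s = 225*s^2 - 180*s + y*(50*s^2 - 40*s)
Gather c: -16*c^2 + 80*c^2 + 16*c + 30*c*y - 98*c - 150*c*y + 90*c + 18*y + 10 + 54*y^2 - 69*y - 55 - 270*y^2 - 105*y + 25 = 64*c^2 + c*(8 - 120*y) - 216*y^2 - 156*y - 20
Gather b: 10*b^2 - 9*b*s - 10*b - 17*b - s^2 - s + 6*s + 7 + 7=10*b^2 + b*(-9*s - 27) - s^2 + 5*s + 14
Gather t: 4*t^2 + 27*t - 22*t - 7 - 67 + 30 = 4*t^2 + 5*t - 44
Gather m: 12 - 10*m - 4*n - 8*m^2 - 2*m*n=-8*m^2 + m*(-2*n - 10) - 4*n + 12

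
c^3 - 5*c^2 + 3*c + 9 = (c - 3)^2*(c + 1)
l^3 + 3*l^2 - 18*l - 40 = (l - 4)*(l + 2)*(l + 5)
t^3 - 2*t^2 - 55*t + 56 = (t - 8)*(t - 1)*(t + 7)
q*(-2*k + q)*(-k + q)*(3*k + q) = 6*k^3*q - 7*k^2*q^2 + q^4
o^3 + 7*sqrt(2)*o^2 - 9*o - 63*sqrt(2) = (o - 3)*(o + 3)*(o + 7*sqrt(2))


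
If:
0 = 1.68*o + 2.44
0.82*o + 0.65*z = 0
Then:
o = -1.45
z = 1.83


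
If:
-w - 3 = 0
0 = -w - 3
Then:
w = -3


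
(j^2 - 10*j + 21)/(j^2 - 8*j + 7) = (j - 3)/(j - 1)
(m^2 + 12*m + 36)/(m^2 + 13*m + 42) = (m + 6)/(m + 7)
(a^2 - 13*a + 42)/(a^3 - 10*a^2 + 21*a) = (a - 6)/(a*(a - 3))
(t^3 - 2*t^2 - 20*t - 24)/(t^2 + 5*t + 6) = (t^2 - 4*t - 12)/(t + 3)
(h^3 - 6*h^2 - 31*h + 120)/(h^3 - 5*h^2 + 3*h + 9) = (h^2 - 3*h - 40)/(h^2 - 2*h - 3)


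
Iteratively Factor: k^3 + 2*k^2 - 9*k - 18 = (k + 2)*(k^2 - 9) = (k - 3)*(k + 2)*(k + 3)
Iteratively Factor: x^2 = (x)*(x)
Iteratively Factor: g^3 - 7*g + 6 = (g - 2)*(g^2 + 2*g - 3) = (g - 2)*(g + 3)*(g - 1)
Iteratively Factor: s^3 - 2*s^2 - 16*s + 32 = (s - 2)*(s^2 - 16) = (s - 4)*(s - 2)*(s + 4)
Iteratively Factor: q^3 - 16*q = (q)*(q^2 - 16) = q*(q + 4)*(q - 4)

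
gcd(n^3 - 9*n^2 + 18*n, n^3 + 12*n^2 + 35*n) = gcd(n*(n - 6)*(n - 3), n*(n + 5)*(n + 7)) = n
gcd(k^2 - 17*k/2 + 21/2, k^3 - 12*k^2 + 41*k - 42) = k - 7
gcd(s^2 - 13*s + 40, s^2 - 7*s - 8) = s - 8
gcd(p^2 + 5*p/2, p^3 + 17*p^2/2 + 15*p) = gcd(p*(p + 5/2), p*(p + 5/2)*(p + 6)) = p^2 + 5*p/2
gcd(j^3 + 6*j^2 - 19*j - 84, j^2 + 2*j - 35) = j + 7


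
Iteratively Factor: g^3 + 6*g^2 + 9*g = (g + 3)*(g^2 + 3*g) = (g + 3)^2*(g)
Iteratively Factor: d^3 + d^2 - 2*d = (d - 1)*(d^2 + 2*d) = d*(d - 1)*(d + 2)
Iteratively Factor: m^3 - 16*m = (m + 4)*(m^2 - 4*m) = (m - 4)*(m + 4)*(m)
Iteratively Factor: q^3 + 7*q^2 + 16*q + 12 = (q + 3)*(q^2 + 4*q + 4) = (q + 2)*(q + 3)*(q + 2)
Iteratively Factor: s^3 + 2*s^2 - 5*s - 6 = (s + 1)*(s^2 + s - 6) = (s - 2)*(s + 1)*(s + 3)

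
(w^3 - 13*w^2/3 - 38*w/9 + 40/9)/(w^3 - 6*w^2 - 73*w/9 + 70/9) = (3*w^2 - 11*w - 20)/(3*w^2 - 16*w - 35)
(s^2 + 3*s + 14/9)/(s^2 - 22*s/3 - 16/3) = (s + 7/3)/(s - 8)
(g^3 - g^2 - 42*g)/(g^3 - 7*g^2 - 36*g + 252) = g/(g - 6)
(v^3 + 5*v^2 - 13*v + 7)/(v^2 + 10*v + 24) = (v^3 + 5*v^2 - 13*v + 7)/(v^2 + 10*v + 24)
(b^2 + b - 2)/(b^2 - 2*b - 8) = (b - 1)/(b - 4)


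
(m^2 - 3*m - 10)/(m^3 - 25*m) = (m + 2)/(m*(m + 5))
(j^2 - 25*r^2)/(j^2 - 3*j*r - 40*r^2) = (-j + 5*r)/(-j + 8*r)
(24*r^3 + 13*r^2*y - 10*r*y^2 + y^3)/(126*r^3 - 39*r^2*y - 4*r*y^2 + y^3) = (-8*r^2 - 7*r*y + y^2)/(-42*r^2 - r*y + y^2)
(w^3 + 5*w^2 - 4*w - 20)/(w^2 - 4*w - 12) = (w^2 + 3*w - 10)/(w - 6)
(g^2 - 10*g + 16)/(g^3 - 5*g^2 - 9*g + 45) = (g^2 - 10*g + 16)/(g^3 - 5*g^2 - 9*g + 45)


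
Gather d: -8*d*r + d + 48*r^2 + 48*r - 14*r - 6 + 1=d*(1 - 8*r) + 48*r^2 + 34*r - 5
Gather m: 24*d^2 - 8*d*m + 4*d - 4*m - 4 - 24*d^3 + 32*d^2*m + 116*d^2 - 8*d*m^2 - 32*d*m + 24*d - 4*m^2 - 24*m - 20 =-24*d^3 + 140*d^2 + 28*d + m^2*(-8*d - 4) + m*(32*d^2 - 40*d - 28) - 24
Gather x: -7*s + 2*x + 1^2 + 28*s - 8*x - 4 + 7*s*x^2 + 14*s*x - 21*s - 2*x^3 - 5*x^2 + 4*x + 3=-2*x^3 + x^2*(7*s - 5) + x*(14*s - 2)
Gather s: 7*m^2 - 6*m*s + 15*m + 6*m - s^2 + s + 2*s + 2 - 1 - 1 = 7*m^2 + 21*m - s^2 + s*(3 - 6*m)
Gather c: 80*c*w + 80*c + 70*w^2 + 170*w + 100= c*(80*w + 80) + 70*w^2 + 170*w + 100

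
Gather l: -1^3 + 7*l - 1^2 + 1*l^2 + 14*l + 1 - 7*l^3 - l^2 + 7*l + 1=-7*l^3 + 28*l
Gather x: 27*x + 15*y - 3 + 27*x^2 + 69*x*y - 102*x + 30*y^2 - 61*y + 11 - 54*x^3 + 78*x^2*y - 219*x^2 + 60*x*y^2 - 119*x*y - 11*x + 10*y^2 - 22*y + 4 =-54*x^3 + x^2*(78*y - 192) + x*(60*y^2 - 50*y - 86) + 40*y^2 - 68*y + 12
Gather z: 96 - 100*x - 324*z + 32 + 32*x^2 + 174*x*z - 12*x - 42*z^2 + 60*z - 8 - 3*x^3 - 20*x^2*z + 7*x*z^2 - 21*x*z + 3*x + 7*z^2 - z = -3*x^3 + 32*x^2 - 109*x + z^2*(7*x - 35) + z*(-20*x^2 + 153*x - 265) + 120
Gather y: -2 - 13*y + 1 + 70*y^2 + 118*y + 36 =70*y^2 + 105*y + 35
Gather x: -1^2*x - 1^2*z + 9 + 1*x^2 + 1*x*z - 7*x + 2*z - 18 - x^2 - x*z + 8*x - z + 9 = 0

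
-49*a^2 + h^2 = (-7*a + h)*(7*a + h)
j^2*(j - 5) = j^3 - 5*j^2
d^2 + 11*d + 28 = (d + 4)*(d + 7)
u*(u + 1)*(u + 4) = u^3 + 5*u^2 + 4*u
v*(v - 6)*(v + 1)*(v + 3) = v^4 - 2*v^3 - 21*v^2 - 18*v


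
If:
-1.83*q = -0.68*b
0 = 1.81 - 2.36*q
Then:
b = 2.06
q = 0.77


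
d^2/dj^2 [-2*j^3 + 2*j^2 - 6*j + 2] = 4 - 12*j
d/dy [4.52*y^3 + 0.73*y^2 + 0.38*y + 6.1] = 13.56*y^2 + 1.46*y + 0.38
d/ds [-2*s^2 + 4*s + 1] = 4 - 4*s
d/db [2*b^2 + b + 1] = 4*b + 1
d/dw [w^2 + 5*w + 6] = 2*w + 5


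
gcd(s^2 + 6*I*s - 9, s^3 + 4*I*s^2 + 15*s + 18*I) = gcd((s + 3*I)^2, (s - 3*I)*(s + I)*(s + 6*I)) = 1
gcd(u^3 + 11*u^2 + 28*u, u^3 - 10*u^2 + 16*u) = u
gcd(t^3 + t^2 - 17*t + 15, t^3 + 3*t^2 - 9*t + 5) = t^2 + 4*t - 5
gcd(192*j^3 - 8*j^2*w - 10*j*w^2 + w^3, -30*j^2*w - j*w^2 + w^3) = -6*j + w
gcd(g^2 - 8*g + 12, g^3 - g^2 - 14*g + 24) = g - 2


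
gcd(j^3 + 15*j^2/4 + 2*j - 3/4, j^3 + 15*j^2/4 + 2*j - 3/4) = j^3 + 15*j^2/4 + 2*j - 3/4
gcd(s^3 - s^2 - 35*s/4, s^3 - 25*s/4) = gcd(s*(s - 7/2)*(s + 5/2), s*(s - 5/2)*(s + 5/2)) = s^2 + 5*s/2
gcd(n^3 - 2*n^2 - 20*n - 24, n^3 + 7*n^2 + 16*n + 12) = n^2 + 4*n + 4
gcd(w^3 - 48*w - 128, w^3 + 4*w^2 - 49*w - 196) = w + 4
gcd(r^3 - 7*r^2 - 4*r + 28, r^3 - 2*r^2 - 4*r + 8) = r^2 - 4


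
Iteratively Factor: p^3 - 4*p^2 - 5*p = (p)*(p^2 - 4*p - 5) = p*(p + 1)*(p - 5)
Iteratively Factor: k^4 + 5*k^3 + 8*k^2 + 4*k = (k + 1)*(k^3 + 4*k^2 + 4*k) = (k + 1)*(k + 2)*(k^2 + 2*k) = k*(k + 1)*(k + 2)*(k + 2)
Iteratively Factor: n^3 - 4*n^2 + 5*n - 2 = (n - 1)*(n^2 - 3*n + 2) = (n - 1)^2*(n - 2)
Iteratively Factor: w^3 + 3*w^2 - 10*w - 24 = (w + 4)*(w^2 - w - 6) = (w + 2)*(w + 4)*(w - 3)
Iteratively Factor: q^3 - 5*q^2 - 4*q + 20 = (q - 5)*(q^2 - 4) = (q - 5)*(q + 2)*(q - 2)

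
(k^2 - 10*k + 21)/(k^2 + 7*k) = (k^2 - 10*k + 21)/(k*(k + 7))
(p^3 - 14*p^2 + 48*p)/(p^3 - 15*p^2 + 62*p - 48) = p/(p - 1)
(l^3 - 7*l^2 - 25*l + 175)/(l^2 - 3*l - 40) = (l^2 - 12*l + 35)/(l - 8)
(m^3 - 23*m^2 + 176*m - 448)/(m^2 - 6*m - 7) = (m^2 - 16*m + 64)/(m + 1)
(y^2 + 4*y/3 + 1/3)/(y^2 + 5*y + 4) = (y + 1/3)/(y + 4)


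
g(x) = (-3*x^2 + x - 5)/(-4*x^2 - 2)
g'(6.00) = 0.00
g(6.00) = 0.73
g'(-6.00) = 0.01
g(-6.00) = 0.82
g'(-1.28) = 0.55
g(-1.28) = 1.31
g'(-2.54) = 0.12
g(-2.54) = 0.97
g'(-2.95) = 0.09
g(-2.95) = 0.93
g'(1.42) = -0.33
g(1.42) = 0.96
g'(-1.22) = 0.60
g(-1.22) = 1.34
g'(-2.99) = 0.08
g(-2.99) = 0.92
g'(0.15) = -1.40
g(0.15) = 2.35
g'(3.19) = -0.03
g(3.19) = 0.76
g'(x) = 8*x*(-3*x^2 + x - 5)/(-4*x^2 - 2)^2 + (1 - 6*x)/(-4*x^2 - 2)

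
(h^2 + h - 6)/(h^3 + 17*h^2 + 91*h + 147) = (h - 2)/(h^2 + 14*h + 49)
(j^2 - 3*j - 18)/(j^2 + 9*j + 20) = (j^2 - 3*j - 18)/(j^2 + 9*j + 20)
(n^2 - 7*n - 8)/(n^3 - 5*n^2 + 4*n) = (n^2 - 7*n - 8)/(n*(n^2 - 5*n + 4))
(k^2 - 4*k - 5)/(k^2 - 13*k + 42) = (k^2 - 4*k - 5)/(k^2 - 13*k + 42)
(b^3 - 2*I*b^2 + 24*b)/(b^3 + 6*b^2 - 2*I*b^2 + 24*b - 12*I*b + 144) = b/(b + 6)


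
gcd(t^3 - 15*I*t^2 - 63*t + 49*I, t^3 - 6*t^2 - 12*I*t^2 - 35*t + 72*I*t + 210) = t - 7*I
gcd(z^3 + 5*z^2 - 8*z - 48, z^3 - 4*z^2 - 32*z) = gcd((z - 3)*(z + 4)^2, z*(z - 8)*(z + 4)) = z + 4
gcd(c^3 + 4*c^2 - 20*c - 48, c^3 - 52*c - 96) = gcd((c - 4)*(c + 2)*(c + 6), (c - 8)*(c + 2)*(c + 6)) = c^2 + 8*c + 12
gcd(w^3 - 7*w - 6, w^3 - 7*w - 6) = w^3 - 7*w - 6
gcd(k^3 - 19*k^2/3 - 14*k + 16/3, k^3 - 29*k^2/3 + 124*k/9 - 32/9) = k^2 - 25*k/3 + 8/3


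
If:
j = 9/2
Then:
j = 9/2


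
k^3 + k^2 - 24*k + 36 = (k - 3)*(k - 2)*(k + 6)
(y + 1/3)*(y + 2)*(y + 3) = y^3 + 16*y^2/3 + 23*y/3 + 2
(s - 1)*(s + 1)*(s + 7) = s^3 + 7*s^2 - s - 7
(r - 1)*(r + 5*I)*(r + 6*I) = r^3 - r^2 + 11*I*r^2 - 30*r - 11*I*r + 30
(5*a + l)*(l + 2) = 5*a*l + 10*a + l^2 + 2*l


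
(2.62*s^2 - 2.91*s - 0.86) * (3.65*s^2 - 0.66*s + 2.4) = 9.563*s^4 - 12.3507*s^3 + 5.0696*s^2 - 6.4164*s - 2.064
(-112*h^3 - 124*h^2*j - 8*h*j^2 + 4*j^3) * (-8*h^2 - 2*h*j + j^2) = 896*h^5 + 1216*h^4*j + 200*h^3*j^2 - 140*h^2*j^3 - 16*h*j^4 + 4*j^5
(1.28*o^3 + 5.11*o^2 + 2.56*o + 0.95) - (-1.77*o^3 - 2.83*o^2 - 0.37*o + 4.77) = 3.05*o^3 + 7.94*o^2 + 2.93*o - 3.82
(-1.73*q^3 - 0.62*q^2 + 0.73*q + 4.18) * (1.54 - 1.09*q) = 1.8857*q^4 - 1.9884*q^3 - 1.7505*q^2 - 3.432*q + 6.4372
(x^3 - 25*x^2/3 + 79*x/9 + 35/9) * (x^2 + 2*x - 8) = x^5 - 19*x^4/3 - 143*x^3/9 + 793*x^2/9 - 562*x/9 - 280/9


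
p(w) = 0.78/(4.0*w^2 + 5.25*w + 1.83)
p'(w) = 0.78*(-8.0*w - 5.25)/(4.0*w^2 + 5.25*w + 1.83)^2 = (-6.24*w - 4.095)/(4.0*w^2 + 5.25*w + 1.83)^2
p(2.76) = 0.02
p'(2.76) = -0.01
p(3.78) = 0.01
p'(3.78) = -0.00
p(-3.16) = 0.03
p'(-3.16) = 0.02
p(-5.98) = 0.01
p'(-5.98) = 0.00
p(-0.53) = 4.56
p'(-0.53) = -26.91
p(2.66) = 0.02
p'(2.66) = -0.01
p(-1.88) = 0.13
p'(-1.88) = 0.21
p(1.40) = 0.05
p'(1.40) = -0.04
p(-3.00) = 0.04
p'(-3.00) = 0.03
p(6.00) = 0.00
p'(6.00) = -0.00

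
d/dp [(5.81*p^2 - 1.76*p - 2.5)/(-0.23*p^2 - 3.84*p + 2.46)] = (-22.7152*p^2 + 27.4352*p - 13.9296)/(0.0529*p^4 + 1.7664*p^3 + 13.614*p^2 - 18.8928*p + 6.0516)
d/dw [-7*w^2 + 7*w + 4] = 7 - 14*w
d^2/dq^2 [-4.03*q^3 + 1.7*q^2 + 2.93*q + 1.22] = 3.4 - 24.18*q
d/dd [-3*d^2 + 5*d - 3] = 5 - 6*d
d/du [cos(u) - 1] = -sin(u)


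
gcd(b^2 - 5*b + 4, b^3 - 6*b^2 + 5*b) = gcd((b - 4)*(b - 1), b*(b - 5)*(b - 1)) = b - 1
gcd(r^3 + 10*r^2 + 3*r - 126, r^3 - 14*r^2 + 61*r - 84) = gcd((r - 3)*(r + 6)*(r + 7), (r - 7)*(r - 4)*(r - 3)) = r - 3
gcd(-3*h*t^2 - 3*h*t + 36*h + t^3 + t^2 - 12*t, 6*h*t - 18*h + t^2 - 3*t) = t - 3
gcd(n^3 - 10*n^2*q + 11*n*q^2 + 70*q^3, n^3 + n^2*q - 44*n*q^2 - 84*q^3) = -n^2 + 5*n*q + 14*q^2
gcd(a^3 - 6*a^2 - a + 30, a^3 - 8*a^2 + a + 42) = a^2 - a - 6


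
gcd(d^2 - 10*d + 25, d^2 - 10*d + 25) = d^2 - 10*d + 25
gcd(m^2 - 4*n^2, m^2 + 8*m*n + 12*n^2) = m + 2*n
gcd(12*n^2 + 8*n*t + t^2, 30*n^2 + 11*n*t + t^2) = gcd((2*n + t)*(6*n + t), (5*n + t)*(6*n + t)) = 6*n + t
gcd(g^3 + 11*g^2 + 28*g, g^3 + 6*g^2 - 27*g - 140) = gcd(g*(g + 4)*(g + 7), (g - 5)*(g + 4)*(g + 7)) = g^2 + 11*g + 28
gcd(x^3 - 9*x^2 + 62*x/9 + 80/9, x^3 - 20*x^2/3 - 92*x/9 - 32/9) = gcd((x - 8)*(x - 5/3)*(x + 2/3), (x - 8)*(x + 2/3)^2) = x^2 - 22*x/3 - 16/3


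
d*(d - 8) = d^2 - 8*d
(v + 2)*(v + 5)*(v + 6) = v^3 + 13*v^2 + 52*v + 60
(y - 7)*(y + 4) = y^2 - 3*y - 28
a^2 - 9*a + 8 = (a - 8)*(a - 1)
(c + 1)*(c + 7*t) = c^2 + 7*c*t + c + 7*t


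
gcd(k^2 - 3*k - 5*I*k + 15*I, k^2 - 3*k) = k - 3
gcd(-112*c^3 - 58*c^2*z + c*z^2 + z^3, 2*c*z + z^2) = 2*c + z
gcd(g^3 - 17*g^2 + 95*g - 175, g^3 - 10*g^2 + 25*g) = g^2 - 10*g + 25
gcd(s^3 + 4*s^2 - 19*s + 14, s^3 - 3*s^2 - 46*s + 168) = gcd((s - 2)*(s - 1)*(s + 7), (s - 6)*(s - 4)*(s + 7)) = s + 7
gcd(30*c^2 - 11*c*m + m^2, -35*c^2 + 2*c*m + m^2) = 5*c - m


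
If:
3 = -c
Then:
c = -3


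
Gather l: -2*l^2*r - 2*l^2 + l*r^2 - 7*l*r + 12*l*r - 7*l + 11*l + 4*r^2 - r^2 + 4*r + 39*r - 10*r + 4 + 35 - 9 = l^2*(-2*r - 2) + l*(r^2 + 5*r + 4) + 3*r^2 + 33*r + 30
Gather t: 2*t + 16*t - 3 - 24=18*t - 27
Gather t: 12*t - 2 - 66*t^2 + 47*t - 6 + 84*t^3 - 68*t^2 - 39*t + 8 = 84*t^3 - 134*t^2 + 20*t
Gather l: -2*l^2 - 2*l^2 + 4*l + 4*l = -4*l^2 + 8*l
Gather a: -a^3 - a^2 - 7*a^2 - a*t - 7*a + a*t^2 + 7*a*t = -a^3 - 8*a^2 + a*(t^2 + 6*t - 7)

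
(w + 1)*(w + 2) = w^2 + 3*w + 2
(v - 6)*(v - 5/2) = v^2 - 17*v/2 + 15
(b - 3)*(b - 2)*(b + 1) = b^3 - 4*b^2 + b + 6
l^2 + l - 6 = (l - 2)*(l + 3)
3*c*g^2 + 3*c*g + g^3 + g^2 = g*(3*c + g)*(g + 1)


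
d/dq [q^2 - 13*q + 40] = 2*q - 13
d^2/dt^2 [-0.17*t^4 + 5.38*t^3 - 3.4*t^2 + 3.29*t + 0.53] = -2.04*t^2 + 32.28*t - 6.8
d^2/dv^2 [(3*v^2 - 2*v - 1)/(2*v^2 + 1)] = 2*(-8*v^3 - 30*v^2 + 12*v + 5)/(8*v^6 + 12*v^4 + 6*v^2 + 1)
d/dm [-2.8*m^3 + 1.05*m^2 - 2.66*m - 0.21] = -8.4*m^2 + 2.1*m - 2.66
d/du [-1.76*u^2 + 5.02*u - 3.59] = 5.02 - 3.52*u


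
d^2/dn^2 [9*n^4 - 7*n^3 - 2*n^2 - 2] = 108*n^2 - 42*n - 4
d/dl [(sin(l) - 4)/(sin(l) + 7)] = 11*cos(l)/(sin(l) + 7)^2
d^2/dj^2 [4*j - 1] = 0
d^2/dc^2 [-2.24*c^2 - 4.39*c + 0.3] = -4.48000000000000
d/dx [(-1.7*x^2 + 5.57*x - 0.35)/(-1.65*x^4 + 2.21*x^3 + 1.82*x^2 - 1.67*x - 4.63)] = (-5.61*x^5 + 31.3285*x^4 - 26.9294*x^3 - 4.9779*x^2 + 17.016*x - 26.3736)/(2.7225*x^8 - 7.293*x^7 - 1.1219*x^6 + 13.5554*x^5 + 11.21*x^4 - 26.5434*x^3 - 14.0643*x^2 + 15.4642*x + 21.4369)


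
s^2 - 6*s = s*(s - 6)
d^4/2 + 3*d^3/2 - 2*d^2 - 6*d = d*(d/2 + 1)*(d - 2)*(d + 3)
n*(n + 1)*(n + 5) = n^3 + 6*n^2 + 5*n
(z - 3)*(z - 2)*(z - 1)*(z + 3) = z^4 - 3*z^3 - 7*z^2 + 27*z - 18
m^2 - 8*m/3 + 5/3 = (m - 5/3)*(m - 1)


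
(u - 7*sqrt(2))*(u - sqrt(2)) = u^2 - 8*sqrt(2)*u + 14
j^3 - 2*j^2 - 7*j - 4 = (j - 4)*(j + 1)^2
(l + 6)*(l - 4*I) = l^2 + 6*l - 4*I*l - 24*I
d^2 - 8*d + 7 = (d - 7)*(d - 1)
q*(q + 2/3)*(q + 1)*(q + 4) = q^4 + 17*q^3/3 + 22*q^2/3 + 8*q/3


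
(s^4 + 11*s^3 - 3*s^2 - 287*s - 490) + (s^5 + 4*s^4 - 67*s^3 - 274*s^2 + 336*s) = s^5 + 5*s^4 - 56*s^3 - 277*s^2 + 49*s - 490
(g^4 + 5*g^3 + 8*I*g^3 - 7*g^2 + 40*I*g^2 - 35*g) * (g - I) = g^5 + 5*g^4 + 7*I*g^4 + g^3 + 35*I*g^3 + 5*g^2 + 7*I*g^2 + 35*I*g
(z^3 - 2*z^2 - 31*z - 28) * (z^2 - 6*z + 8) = z^5 - 8*z^4 - 11*z^3 + 142*z^2 - 80*z - 224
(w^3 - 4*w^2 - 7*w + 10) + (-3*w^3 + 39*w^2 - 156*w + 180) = -2*w^3 + 35*w^2 - 163*w + 190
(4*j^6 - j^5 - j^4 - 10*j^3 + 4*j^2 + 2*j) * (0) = 0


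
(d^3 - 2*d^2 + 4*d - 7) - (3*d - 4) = d^3 - 2*d^2 + d - 3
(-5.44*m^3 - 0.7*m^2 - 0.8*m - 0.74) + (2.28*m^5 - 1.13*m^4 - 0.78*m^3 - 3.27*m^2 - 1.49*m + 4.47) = 2.28*m^5 - 1.13*m^4 - 6.22*m^3 - 3.97*m^2 - 2.29*m + 3.73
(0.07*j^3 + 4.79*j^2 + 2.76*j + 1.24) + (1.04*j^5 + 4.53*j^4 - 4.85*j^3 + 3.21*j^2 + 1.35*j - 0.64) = 1.04*j^5 + 4.53*j^4 - 4.78*j^3 + 8.0*j^2 + 4.11*j + 0.6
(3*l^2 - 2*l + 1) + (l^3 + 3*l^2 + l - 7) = l^3 + 6*l^2 - l - 6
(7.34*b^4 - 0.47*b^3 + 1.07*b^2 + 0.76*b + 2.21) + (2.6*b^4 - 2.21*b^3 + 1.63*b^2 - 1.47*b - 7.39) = 9.94*b^4 - 2.68*b^3 + 2.7*b^2 - 0.71*b - 5.18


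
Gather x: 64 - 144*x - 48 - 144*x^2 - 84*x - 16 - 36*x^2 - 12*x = -180*x^2 - 240*x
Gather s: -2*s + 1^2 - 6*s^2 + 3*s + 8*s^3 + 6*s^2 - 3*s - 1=8*s^3 - 2*s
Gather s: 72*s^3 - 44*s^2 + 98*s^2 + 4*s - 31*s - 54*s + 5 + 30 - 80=72*s^3 + 54*s^2 - 81*s - 45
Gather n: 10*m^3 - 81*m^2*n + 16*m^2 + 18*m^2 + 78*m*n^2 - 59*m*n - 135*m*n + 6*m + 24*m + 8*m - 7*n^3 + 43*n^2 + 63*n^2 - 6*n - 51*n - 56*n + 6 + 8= 10*m^3 + 34*m^2 + 38*m - 7*n^3 + n^2*(78*m + 106) + n*(-81*m^2 - 194*m - 113) + 14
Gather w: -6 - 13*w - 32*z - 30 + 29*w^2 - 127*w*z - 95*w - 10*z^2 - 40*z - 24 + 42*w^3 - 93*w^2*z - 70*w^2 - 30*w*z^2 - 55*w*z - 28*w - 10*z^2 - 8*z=42*w^3 + w^2*(-93*z - 41) + w*(-30*z^2 - 182*z - 136) - 20*z^2 - 80*z - 60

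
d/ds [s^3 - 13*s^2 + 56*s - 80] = 3*s^2 - 26*s + 56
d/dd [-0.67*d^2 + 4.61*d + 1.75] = 4.61 - 1.34*d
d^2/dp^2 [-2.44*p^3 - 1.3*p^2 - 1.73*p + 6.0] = -14.64*p - 2.6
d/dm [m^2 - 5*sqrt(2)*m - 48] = 2*m - 5*sqrt(2)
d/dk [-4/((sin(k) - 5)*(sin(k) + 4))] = 4*(sin(2*k) - cos(k))/((sin(k) - 5)^2*(sin(k) + 4)^2)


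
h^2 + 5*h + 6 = (h + 2)*(h + 3)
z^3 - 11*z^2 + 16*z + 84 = (z - 7)*(z - 6)*(z + 2)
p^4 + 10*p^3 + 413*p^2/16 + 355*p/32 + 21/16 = (p + 1/4)^2*(p + 7/2)*(p + 6)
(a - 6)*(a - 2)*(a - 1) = a^3 - 9*a^2 + 20*a - 12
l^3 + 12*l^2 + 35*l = l*(l + 5)*(l + 7)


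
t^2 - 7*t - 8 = (t - 8)*(t + 1)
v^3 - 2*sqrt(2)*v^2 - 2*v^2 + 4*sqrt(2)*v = v*(v - 2)*(v - 2*sqrt(2))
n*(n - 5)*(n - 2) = n^3 - 7*n^2 + 10*n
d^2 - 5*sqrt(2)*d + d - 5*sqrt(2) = (d + 1)*(d - 5*sqrt(2))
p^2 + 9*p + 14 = (p + 2)*(p + 7)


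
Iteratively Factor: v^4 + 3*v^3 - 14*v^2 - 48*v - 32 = (v + 1)*(v^3 + 2*v^2 - 16*v - 32) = (v - 4)*(v + 1)*(v^2 + 6*v + 8) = (v - 4)*(v + 1)*(v + 4)*(v + 2)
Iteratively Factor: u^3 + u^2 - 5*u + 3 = (u + 3)*(u^2 - 2*u + 1) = (u - 1)*(u + 3)*(u - 1)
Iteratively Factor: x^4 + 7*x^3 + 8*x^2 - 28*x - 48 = (x - 2)*(x^3 + 9*x^2 + 26*x + 24) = (x - 2)*(x + 4)*(x^2 + 5*x + 6) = (x - 2)*(x + 2)*(x + 4)*(x + 3)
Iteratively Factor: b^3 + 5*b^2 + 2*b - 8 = (b + 2)*(b^2 + 3*b - 4) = (b - 1)*(b + 2)*(b + 4)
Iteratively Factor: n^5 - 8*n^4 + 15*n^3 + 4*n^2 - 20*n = (n + 1)*(n^4 - 9*n^3 + 24*n^2 - 20*n) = n*(n + 1)*(n^3 - 9*n^2 + 24*n - 20) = n*(n - 2)*(n + 1)*(n^2 - 7*n + 10) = n*(n - 5)*(n - 2)*(n + 1)*(n - 2)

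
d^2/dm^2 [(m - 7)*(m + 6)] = 2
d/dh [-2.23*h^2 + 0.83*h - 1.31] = 0.83 - 4.46*h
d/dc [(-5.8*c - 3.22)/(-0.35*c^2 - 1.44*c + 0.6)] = (2.03*c^2 + 8.352*c - (0.7*c + 1.44)*(5.8*c + 3.22) - 3.48)/(0.35*c^2 + 1.44*c - 0.6)^2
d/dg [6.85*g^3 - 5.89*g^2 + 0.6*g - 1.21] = 20.55*g^2 - 11.78*g + 0.6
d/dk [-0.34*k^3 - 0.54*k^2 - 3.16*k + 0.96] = -1.02*k^2 - 1.08*k - 3.16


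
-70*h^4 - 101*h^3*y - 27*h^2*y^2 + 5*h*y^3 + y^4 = (-5*h + y)*(h + y)*(2*h + y)*(7*h + y)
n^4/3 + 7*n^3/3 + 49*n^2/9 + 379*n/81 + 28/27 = (n/3 + 1)*(n + 1/3)*(n + 4/3)*(n + 7/3)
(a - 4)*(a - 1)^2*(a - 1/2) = a^4 - 13*a^3/2 + 12*a^2 - 17*a/2 + 2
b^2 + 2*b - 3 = (b - 1)*(b + 3)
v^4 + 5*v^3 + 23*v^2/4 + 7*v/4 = v*(v + 1/2)*(v + 1)*(v + 7/2)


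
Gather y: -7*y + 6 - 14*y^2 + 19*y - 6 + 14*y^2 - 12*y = 0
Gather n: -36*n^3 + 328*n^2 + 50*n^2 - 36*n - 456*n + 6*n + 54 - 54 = -36*n^3 + 378*n^2 - 486*n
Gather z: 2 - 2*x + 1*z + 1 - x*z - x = -3*x + z*(1 - x) + 3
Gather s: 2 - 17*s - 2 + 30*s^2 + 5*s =30*s^2 - 12*s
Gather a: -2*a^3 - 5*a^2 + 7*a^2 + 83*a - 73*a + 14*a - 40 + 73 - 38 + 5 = -2*a^3 + 2*a^2 + 24*a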